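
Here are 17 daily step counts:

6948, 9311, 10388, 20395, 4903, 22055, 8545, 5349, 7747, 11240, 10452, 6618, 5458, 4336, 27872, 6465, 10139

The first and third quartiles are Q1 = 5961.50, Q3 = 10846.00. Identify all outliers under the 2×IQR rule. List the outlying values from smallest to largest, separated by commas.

22055, 27872

IQR = Q3 − Q1 = 10846.00 − 5961.50 = 4884.50.
Lower fence = Q1 − 2·IQR = 5961.50 − 9769.00 = -3807.50.
Upper fence = Q3 + 2·IQR = 10846.00 + 9769.00 = 20615.00.
22055 > 20615.00 → outlier.
27872 > 20615.00 → outlier.
All remaining values lie within [-3807.50, 20615.00].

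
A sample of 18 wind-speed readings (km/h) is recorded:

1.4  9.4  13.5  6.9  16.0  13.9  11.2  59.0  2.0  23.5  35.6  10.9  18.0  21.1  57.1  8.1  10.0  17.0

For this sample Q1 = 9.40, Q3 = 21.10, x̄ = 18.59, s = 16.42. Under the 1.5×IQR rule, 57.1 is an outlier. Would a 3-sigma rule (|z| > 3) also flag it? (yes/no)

z = (57.1 − 18.59) / 16.42 = 2.35.
|z| = 2.35 ≤ 3.

no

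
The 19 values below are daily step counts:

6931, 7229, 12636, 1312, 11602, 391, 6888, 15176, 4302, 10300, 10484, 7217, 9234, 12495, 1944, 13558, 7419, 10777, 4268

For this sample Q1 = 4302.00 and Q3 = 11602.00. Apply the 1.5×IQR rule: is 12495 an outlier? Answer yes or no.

IQR = Q3 − Q1 = 11602.00 − 4302.00 = 7300.00.
Lower fence = Q1 − 1.5·IQR = 4302.00 − 10950.00 = -6648.00.
Upper fence = Q3 + 1.5·IQR = 11602.00 + 10950.00 = 22552.00.
12495 lies within [-6648.00, 22552.00].

no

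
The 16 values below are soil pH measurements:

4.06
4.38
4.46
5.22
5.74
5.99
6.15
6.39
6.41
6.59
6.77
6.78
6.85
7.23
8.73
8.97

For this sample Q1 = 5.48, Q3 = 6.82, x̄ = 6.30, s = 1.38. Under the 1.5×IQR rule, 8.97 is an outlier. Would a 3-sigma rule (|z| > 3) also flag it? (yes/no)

z = (8.97 − 6.30) / 1.38 = 1.93.
|z| = 1.93 ≤ 3.

no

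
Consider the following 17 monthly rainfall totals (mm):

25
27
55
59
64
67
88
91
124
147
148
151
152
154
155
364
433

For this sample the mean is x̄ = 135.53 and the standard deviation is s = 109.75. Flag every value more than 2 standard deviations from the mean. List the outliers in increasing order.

Cutoffs at x̄ ± 2s: 135.53 ± 2·109.75 = [-83.97, 355.03].
364: z = 2.08, |z| > 2 → outlier.
433: z = 2.71, |z| > 2 → outlier.
Every other value lies within [-83.97, 355.03].

364, 433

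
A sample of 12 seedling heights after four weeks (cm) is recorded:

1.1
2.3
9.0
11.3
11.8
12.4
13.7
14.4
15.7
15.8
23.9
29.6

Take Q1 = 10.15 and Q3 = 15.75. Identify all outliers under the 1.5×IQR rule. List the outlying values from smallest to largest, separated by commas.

IQR = Q3 − Q1 = 15.75 − 10.15 = 5.60.
Lower fence = Q1 − 1.5·IQR = 10.15 − 8.40 = 1.75.
Upper fence = Q3 + 1.5·IQR = 15.75 + 8.40 = 24.15.
1.1 < 1.75 → outlier.
29.6 > 24.15 → outlier.
All remaining values lie within [1.75, 24.15].

1.1, 29.6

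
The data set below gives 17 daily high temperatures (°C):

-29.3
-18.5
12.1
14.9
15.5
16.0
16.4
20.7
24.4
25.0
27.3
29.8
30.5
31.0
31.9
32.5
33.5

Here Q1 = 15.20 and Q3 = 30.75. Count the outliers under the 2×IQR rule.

IQR = 15.55; fences at 15.20 − 31.10 = -15.90 and 30.75 + 31.10 = 61.85.
Outside the cutoffs: -29.3, -18.5.

2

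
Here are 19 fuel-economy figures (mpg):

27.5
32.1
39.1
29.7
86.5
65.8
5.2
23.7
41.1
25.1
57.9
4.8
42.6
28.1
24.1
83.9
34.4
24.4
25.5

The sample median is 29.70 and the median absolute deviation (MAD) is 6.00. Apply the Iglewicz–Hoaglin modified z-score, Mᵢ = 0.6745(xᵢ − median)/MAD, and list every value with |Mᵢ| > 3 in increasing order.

|Mᵢ| > 3 ⇔ |xᵢ − 29.70| > 3·6.00/0.6745 = 26.69.
So outliers lie outside [3.01, 56.39].
57.9: M = 3.17 → outlier.
65.8: M = 4.06 → outlier.
83.9: M = 6.09 → outlier.
86.5: M = 6.39 → outlier.

57.9, 65.8, 83.9, 86.5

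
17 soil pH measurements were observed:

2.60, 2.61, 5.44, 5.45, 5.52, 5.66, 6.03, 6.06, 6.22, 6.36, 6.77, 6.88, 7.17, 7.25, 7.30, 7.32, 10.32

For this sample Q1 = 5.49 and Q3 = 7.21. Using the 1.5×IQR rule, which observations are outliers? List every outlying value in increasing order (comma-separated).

2.60, 2.61, 10.32

IQR = Q3 − Q1 = 7.21 − 5.49 = 1.72.
Lower fence = Q1 − 1.5·IQR = 5.49 − 2.58 = 2.91.
Upper fence = Q3 + 1.5·IQR = 7.21 + 2.58 = 9.79.
2.60 < 2.91 → outlier.
2.61 < 2.91 → outlier.
10.32 > 9.79 → outlier.
All remaining values lie within [2.91, 9.79].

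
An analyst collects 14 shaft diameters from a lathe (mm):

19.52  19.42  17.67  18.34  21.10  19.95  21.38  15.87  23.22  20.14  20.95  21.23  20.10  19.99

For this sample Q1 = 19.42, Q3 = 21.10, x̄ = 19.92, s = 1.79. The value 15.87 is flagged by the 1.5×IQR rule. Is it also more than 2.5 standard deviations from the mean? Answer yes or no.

z = (15.87 − 19.92) / 1.79 = -2.26.
|z| = 2.26 ≤ 2.5.

no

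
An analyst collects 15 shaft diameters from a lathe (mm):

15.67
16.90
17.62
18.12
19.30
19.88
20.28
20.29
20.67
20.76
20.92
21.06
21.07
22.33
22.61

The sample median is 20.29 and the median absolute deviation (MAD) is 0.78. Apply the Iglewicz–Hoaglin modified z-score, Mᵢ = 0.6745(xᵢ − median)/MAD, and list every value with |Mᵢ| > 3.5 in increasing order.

15.67

|Mᵢ| > 3.5 ⇔ |xᵢ − 20.29| > 3.5·0.78/0.6745 = 4.05.
So outliers lie outside [16.24, 24.34].
15.67: M = -4.00 → outlier.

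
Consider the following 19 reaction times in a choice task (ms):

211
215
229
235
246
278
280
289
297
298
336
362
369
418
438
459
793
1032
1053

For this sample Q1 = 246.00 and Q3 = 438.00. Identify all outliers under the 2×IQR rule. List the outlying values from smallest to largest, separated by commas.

IQR = Q3 − Q1 = 438.00 − 246.00 = 192.00.
Lower fence = Q1 − 2·IQR = 246.00 − 384.00 = -138.00.
Upper fence = Q3 + 2·IQR = 438.00 + 384.00 = 822.00.
1032 > 822.00 → outlier.
1053 > 822.00 → outlier.
All remaining values lie within [-138.00, 822.00].

1032, 1053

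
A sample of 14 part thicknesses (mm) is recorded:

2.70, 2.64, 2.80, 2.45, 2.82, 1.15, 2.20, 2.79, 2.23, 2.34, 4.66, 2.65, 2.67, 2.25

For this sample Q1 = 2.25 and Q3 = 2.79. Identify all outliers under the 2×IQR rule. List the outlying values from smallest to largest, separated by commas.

IQR = Q3 − Q1 = 2.79 − 2.25 = 0.54.
Lower fence = Q1 − 2·IQR = 2.25 − 1.08 = 1.17.
Upper fence = Q3 + 2·IQR = 2.79 + 1.08 = 3.87.
1.15 < 1.17 → outlier.
4.66 > 3.87 → outlier.
All remaining values lie within [1.17, 3.87].

1.15, 4.66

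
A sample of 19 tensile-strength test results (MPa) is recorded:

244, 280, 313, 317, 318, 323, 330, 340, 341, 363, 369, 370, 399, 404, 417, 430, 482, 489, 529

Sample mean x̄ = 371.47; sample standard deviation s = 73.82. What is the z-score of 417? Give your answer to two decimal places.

0.62

z = (417 − 371.47) / 73.82 = 0.62.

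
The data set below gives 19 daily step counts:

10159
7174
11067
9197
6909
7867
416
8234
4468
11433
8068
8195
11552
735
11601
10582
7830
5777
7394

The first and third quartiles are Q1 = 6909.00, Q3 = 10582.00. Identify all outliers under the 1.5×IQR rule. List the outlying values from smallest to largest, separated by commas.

416, 735

IQR = Q3 − Q1 = 10582.00 − 6909.00 = 3673.00.
Lower fence = Q1 − 1.5·IQR = 6909.00 − 5509.50 = 1399.50.
Upper fence = Q3 + 1.5·IQR = 10582.00 + 5509.50 = 16091.50.
416 < 1399.50 → outlier.
735 < 1399.50 → outlier.
All remaining values lie within [1399.50, 16091.50].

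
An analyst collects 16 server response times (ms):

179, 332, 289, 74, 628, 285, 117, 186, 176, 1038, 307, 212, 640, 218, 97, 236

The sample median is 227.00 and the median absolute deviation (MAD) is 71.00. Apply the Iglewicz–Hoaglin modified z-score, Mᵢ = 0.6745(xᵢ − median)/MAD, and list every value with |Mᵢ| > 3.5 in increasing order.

628, 640, 1038

|Mᵢ| > 3.5 ⇔ |xᵢ − 227.00| > 3.5·71.00/0.6745 = 368.42.
So outliers lie outside [-141.42, 595.42].
628: M = 3.81 → outlier.
640: M = 3.92 → outlier.
1038: M = 7.70 → outlier.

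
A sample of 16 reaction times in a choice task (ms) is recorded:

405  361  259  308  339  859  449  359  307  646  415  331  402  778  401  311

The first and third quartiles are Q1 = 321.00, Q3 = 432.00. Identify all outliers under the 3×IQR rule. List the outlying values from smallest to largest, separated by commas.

IQR = Q3 − Q1 = 432.00 − 321.00 = 111.00.
Lower fence = Q1 − 3·IQR = 321.00 − 333.00 = -12.00.
Upper fence = Q3 + 3·IQR = 432.00 + 333.00 = 765.00.
778 > 765.00 → outlier.
859 > 765.00 → outlier.
All remaining values lie within [-12.00, 765.00].

778, 859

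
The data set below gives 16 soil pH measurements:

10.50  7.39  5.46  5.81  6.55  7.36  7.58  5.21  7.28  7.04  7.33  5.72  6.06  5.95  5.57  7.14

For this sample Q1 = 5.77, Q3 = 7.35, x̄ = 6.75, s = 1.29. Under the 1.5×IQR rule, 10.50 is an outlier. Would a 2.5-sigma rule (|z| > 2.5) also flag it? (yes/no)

yes

z = (10.50 − 6.75) / 1.29 = 2.91.
|z| = 2.91 > 2.5.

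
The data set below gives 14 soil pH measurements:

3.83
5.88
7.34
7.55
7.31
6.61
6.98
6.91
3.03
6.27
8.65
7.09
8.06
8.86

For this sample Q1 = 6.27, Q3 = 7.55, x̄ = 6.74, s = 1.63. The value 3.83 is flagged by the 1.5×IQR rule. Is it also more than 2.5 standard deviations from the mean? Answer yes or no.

z = (3.83 − 6.74) / 1.63 = -1.79.
|z| = 1.79 ≤ 2.5.

no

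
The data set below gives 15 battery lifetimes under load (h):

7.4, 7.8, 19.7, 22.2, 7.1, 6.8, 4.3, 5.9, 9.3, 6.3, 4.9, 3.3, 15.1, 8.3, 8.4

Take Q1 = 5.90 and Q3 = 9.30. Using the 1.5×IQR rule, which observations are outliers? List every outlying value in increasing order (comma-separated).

IQR = Q3 − Q1 = 9.30 − 5.90 = 3.40.
Lower fence = Q1 − 1.5·IQR = 5.90 − 5.10 = 0.80.
Upper fence = Q3 + 1.5·IQR = 9.30 + 5.10 = 14.40.
15.1 > 14.40 → outlier.
19.7 > 14.40 → outlier.
22.2 > 14.40 → outlier.
All remaining values lie within [0.80, 14.40].

15.1, 19.7, 22.2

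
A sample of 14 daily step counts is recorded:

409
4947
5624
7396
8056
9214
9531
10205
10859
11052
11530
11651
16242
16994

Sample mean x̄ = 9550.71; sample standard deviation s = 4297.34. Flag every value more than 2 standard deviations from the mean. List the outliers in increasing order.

Cutoffs at x̄ ± 2s: 9550.71 ± 2·4297.34 = [956.03, 18145.39].
409: z = -2.13, |z| > 2 → outlier.
Every other value lies within [956.03, 18145.39].

409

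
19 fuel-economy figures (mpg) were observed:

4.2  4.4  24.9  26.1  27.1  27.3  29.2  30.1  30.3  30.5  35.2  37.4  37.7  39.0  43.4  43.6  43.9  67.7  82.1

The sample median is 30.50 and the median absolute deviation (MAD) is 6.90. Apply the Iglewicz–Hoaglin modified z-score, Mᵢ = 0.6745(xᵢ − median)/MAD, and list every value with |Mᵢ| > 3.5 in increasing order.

67.7, 82.1

|Mᵢ| > 3.5 ⇔ |xᵢ − 30.50| > 3.5·6.90/0.6745 = 35.80.
So outliers lie outside [-5.30, 66.30].
67.7: M = 3.64 → outlier.
82.1: M = 5.04 → outlier.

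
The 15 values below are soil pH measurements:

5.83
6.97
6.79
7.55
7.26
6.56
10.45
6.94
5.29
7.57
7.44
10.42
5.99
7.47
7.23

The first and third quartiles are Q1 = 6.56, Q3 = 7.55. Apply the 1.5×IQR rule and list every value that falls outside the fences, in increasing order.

10.42, 10.45

IQR = Q3 − Q1 = 7.55 − 6.56 = 0.99.
Lower fence = Q1 − 1.5·IQR = 6.56 − 1.485 = 5.075.
Upper fence = Q3 + 1.5·IQR = 7.55 + 1.485 = 9.035.
10.42 > 9.035 → outlier.
10.45 > 9.035 → outlier.
All remaining values lie within [5.075, 9.035].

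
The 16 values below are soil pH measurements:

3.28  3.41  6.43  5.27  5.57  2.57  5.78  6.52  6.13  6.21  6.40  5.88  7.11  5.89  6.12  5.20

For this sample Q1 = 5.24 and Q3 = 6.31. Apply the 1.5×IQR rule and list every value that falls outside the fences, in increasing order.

IQR = Q3 − Q1 = 6.31 − 5.24 = 1.07.
Lower fence = Q1 − 1.5·IQR = 5.24 − 1.605 = 3.635.
Upper fence = Q3 + 1.5·IQR = 6.31 + 1.605 = 7.915.
2.57 < 3.635 → outlier.
3.28 < 3.635 → outlier.
3.41 < 3.635 → outlier.
All remaining values lie within [3.635, 7.915].

2.57, 3.28, 3.41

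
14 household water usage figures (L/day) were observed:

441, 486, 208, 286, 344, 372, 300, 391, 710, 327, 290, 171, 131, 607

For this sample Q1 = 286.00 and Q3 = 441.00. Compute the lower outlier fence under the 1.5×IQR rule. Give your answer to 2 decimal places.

53.50

IQR = Q3 − Q1 = 441.00 − 286.00 = 155.00.
Lower fence = Q1 − 1.5·IQR = 286.00 − 232.50 = 53.50.
Upper fence = Q3 + 1.5·IQR = 441.00 + 232.50 = 673.50.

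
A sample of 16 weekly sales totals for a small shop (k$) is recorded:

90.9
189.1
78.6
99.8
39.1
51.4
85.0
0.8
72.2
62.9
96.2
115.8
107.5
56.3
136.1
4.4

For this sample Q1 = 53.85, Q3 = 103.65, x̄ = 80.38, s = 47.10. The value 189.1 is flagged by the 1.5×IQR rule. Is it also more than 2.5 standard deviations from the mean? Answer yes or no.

no

z = (189.1 − 80.38) / 47.10 = 2.31.
|z| = 2.31 ≤ 2.5.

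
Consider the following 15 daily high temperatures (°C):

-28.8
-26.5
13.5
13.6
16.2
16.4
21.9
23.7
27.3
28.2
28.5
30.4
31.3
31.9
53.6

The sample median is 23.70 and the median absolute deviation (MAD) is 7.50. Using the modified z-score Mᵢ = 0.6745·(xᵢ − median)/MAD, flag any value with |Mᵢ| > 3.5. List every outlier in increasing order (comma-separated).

-28.8, -26.5

|Mᵢ| > 3.5 ⇔ |xᵢ − 23.70| > 3.5·7.50/0.6745 = 38.92.
So outliers lie outside [-15.22, 62.62].
-28.8: M = -4.72 → outlier.
-26.5: M = -4.51 → outlier.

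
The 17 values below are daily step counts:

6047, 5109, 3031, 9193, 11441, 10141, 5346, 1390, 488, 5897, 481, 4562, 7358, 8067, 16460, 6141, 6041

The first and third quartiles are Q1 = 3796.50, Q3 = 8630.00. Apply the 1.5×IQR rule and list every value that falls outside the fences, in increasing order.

16460

IQR = Q3 − Q1 = 8630.00 − 3796.50 = 4833.50.
Lower fence = Q1 − 1.5·IQR = 3796.50 − 7250.25 = -3453.75.
Upper fence = Q3 + 1.5·IQR = 8630.00 + 7250.25 = 15880.25.
16460 > 15880.25 → outlier.
All remaining values lie within [-3453.75, 15880.25].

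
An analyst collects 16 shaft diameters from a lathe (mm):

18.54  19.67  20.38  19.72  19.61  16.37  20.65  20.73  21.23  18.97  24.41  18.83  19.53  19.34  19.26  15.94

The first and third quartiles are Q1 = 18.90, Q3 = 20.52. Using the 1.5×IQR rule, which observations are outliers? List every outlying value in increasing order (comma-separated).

IQR = Q3 − Q1 = 20.52 − 18.90 = 1.62.
Lower fence = Q1 − 1.5·IQR = 18.90 − 2.43 = 16.47.
Upper fence = Q3 + 1.5·IQR = 20.52 + 2.43 = 22.95.
15.94 < 16.47 → outlier.
16.37 < 16.47 → outlier.
24.41 > 22.95 → outlier.
All remaining values lie within [16.47, 22.95].

15.94, 16.37, 24.41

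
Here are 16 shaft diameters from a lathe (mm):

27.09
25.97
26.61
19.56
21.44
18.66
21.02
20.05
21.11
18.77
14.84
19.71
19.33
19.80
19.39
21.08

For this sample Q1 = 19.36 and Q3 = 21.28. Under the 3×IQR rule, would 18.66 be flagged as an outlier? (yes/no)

IQR = Q3 − Q1 = 21.28 − 19.36 = 1.92.
Lower fence = Q1 − 3·IQR = 19.36 − 5.76 = 13.60.
Upper fence = Q3 + 3·IQR = 21.28 + 5.76 = 27.04.
18.66 lies within [13.60, 27.04].

no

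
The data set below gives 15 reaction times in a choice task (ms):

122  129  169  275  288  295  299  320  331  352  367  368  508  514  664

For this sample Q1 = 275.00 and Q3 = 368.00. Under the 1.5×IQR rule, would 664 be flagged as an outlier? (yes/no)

IQR = Q3 − Q1 = 368.00 − 275.00 = 93.00.
Lower fence = Q1 − 1.5·IQR = 275.00 − 139.50 = 135.50.
Upper fence = Q3 + 1.5·IQR = 368.00 + 139.50 = 507.50.
664 lies above the upper fence.

yes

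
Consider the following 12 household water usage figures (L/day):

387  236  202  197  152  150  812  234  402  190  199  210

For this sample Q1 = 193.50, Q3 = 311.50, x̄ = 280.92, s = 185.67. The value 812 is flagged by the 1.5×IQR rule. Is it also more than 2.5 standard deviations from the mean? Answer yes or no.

yes

z = (812 − 280.92) / 185.67 = 2.86.
|z| = 2.86 > 2.5.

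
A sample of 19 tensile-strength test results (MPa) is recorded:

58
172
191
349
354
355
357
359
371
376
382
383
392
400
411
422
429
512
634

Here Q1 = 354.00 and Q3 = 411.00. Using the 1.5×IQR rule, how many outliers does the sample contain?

5

IQR = 57.00; fences at 354.00 − 85.50 = 268.50 and 411.00 + 85.50 = 496.50.
Outside the cutoffs: 58, 172, 191, 512, 634.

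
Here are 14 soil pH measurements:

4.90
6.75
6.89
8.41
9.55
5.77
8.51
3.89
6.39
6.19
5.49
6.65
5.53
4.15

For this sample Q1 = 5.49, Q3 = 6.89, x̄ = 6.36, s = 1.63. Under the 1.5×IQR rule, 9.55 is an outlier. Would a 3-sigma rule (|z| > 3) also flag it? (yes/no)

z = (9.55 − 6.36) / 1.63 = 1.96.
|z| = 1.96 ≤ 3.

no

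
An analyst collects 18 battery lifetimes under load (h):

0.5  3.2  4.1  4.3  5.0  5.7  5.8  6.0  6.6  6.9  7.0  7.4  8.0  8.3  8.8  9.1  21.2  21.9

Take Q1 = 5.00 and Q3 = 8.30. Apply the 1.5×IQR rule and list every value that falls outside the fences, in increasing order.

IQR = Q3 − Q1 = 8.30 − 5.00 = 3.30.
Lower fence = Q1 − 1.5·IQR = 5.00 − 4.95 = 0.05.
Upper fence = Q3 + 1.5·IQR = 8.30 + 4.95 = 13.25.
21.2 > 13.25 → outlier.
21.9 > 13.25 → outlier.
All remaining values lie within [0.05, 13.25].

21.2, 21.9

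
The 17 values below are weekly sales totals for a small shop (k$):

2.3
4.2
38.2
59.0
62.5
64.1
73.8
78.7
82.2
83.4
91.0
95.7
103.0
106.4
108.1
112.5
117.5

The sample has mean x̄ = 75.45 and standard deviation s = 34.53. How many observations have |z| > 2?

2

Cutoffs: x̄ ± 2s = [6.39, 144.51].
Outside the cutoffs: 2.3, 4.2.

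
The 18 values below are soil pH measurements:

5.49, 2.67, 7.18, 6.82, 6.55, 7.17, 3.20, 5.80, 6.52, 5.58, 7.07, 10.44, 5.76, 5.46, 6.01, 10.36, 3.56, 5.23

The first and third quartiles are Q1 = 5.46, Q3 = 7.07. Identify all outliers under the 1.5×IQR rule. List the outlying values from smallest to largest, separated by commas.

2.67, 10.36, 10.44

IQR = Q3 − Q1 = 7.07 − 5.46 = 1.61.
Lower fence = Q1 − 1.5·IQR = 5.46 − 2.415 = 3.045.
Upper fence = Q3 + 1.5·IQR = 7.07 + 2.415 = 9.485.
2.67 < 3.045 → outlier.
10.36 > 9.485 → outlier.
10.44 > 9.485 → outlier.
All remaining values lie within [3.045, 9.485].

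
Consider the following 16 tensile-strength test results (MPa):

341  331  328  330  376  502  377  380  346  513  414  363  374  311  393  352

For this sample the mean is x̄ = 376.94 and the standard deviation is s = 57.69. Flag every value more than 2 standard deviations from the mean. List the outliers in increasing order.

Cutoffs at x̄ ± 2s: 376.94 ± 2·57.69 = [261.56, 492.32].
502: z = 2.17, |z| > 2 → outlier.
513: z = 2.36, |z| > 2 → outlier.
Every other value lies within [261.56, 492.32].

502, 513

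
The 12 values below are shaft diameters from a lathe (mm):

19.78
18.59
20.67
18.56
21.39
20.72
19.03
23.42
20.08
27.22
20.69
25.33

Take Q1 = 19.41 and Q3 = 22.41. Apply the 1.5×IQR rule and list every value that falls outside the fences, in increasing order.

27.22

IQR = Q3 − Q1 = 22.41 − 19.41 = 3.00.
Lower fence = Q1 − 1.5·IQR = 19.41 − 4.50 = 14.91.
Upper fence = Q3 + 1.5·IQR = 22.41 + 4.50 = 26.91.
27.22 > 26.91 → outlier.
All remaining values lie within [14.91, 26.91].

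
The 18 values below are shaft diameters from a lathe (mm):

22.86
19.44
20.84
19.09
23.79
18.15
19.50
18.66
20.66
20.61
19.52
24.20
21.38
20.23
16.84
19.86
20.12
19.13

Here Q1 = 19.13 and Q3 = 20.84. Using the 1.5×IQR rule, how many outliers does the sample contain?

IQR = 1.71; fences at 19.13 − 2.565 = 16.565 and 20.84 + 2.565 = 23.405.
Outside the cutoffs: 23.79, 24.20.

2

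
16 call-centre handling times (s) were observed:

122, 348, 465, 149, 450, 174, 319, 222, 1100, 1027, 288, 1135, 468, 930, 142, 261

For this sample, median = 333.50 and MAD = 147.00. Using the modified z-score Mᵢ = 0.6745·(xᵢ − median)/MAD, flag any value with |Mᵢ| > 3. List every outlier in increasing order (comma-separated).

1027, 1100, 1135

|Mᵢ| > 3 ⇔ |xᵢ − 333.50| > 3·147.00/0.6745 = 653.82.
So outliers lie outside [-320.32, 987.32].
1027: M = 3.18 → outlier.
1100: M = 3.52 → outlier.
1135: M = 3.68 → outlier.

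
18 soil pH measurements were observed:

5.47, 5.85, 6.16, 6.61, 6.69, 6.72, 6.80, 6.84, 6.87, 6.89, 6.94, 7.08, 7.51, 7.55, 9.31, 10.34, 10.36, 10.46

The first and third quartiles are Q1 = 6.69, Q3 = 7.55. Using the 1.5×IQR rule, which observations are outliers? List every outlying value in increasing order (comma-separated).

IQR = Q3 − Q1 = 7.55 − 6.69 = 0.86.
Lower fence = Q1 − 1.5·IQR = 6.69 − 1.29 = 5.40.
Upper fence = Q3 + 1.5·IQR = 7.55 + 1.29 = 8.84.
9.31 > 8.84 → outlier.
10.34 > 8.84 → outlier.
10.36 > 8.84 → outlier.
10.46 > 8.84 → outlier.
All remaining values lie within [5.40, 8.84].

9.31, 10.34, 10.36, 10.46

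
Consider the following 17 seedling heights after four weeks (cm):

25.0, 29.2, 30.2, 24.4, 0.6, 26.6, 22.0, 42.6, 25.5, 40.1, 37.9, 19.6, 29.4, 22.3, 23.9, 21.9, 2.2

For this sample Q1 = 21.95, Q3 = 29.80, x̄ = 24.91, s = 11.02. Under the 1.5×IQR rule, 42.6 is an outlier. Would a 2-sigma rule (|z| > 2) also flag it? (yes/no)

no

z = (42.6 − 24.91) / 11.02 = 1.61.
|z| = 1.61 ≤ 2.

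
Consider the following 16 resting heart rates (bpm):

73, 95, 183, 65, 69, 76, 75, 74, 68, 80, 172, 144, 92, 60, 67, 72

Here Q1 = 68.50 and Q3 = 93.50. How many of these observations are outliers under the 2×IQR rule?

IQR = 25.00; fences at 68.50 − 50.00 = 18.50 and 93.50 + 50.00 = 143.50.
Outside the cutoffs: 144, 172, 183.

3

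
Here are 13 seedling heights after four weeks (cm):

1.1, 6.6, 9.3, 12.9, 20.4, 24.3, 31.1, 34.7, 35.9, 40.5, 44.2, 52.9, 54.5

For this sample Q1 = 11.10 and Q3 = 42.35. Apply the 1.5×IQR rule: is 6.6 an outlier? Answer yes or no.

IQR = Q3 − Q1 = 42.35 − 11.10 = 31.25.
Lower fence = Q1 − 1.5·IQR = 11.10 − 46.875 = -35.775.
Upper fence = Q3 + 1.5·IQR = 42.35 + 46.875 = 89.225.
6.6 lies within [-35.775, 89.225].

no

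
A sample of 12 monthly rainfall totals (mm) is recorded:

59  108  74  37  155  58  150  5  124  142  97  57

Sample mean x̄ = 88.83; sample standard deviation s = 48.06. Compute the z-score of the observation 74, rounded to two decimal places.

-0.31

z = (74 − 88.83) / 48.06 = -0.31.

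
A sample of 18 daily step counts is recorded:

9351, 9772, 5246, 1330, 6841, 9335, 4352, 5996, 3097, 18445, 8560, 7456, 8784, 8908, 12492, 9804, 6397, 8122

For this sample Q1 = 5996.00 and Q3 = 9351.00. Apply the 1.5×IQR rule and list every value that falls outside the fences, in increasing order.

IQR = Q3 − Q1 = 9351.00 − 5996.00 = 3355.00.
Lower fence = Q1 − 1.5·IQR = 5996.00 − 5032.50 = 963.50.
Upper fence = Q3 + 1.5·IQR = 9351.00 + 5032.50 = 14383.50.
18445 > 14383.50 → outlier.
All remaining values lie within [963.50, 14383.50].

18445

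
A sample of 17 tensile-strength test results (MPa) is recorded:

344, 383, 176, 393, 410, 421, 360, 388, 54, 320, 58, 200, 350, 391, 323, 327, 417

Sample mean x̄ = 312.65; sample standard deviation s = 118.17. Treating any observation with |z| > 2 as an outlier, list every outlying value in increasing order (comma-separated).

54, 58

Cutoffs at x̄ ± 2s: 312.65 ± 2·118.17 = [76.31, 548.99].
54: z = -2.19, |z| > 2 → outlier.
58: z = -2.15, |z| > 2 → outlier.
Every other value lies within [76.31, 548.99].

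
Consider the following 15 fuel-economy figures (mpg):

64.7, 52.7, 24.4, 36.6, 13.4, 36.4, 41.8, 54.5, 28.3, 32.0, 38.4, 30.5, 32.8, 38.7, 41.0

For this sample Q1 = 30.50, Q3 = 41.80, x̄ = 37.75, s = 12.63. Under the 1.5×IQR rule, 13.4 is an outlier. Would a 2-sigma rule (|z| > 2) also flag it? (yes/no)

no

z = (13.4 − 37.75) / 12.63 = -1.93.
|z| = 1.93 ≤ 2.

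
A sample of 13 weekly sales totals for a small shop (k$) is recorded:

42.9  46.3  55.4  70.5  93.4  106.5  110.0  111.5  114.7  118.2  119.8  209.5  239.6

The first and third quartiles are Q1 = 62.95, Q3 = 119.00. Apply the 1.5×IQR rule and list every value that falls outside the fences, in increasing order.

IQR = Q3 − Q1 = 119.00 − 62.95 = 56.05.
Lower fence = Q1 − 1.5·IQR = 62.95 − 84.075 = -21.125.
Upper fence = Q3 + 1.5·IQR = 119.00 + 84.075 = 203.075.
209.5 > 203.075 → outlier.
239.6 > 203.075 → outlier.
All remaining values lie within [-21.125, 203.075].

209.5, 239.6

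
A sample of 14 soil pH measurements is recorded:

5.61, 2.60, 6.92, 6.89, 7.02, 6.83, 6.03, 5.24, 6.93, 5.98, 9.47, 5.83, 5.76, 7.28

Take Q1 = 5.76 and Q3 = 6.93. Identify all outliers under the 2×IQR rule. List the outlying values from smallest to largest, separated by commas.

IQR = Q3 − Q1 = 6.93 − 5.76 = 1.17.
Lower fence = Q1 − 2·IQR = 5.76 − 2.34 = 3.42.
Upper fence = Q3 + 2·IQR = 6.93 + 2.34 = 9.27.
2.60 < 3.42 → outlier.
9.47 > 9.27 → outlier.
All remaining values lie within [3.42, 9.27].

2.60, 9.47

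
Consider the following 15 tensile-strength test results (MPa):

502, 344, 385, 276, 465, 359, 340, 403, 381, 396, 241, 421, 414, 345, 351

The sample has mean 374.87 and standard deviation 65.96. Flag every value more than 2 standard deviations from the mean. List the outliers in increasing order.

241

Cutoffs at x̄ ± 2s: 374.87 ± 2·65.96 = [242.95, 506.79].
241: z = -2.03, |z| > 2 → outlier.
Every other value lies within [242.95, 506.79].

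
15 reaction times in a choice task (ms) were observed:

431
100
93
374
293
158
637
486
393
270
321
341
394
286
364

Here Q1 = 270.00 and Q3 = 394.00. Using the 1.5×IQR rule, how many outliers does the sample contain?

1

IQR = 124.00; fences at 270.00 − 186.00 = 84.00 and 394.00 + 186.00 = 580.00.
Outside the cutoffs: 637.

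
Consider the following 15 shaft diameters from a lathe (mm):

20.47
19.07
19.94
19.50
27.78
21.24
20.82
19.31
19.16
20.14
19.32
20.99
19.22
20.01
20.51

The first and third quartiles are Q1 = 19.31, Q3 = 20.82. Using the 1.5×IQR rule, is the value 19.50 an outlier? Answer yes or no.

IQR = Q3 − Q1 = 20.82 − 19.31 = 1.51.
Lower fence = Q1 − 1.5·IQR = 19.31 − 2.265 = 17.045.
Upper fence = Q3 + 1.5·IQR = 20.82 + 2.265 = 23.085.
19.50 lies within [17.045, 23.085].

no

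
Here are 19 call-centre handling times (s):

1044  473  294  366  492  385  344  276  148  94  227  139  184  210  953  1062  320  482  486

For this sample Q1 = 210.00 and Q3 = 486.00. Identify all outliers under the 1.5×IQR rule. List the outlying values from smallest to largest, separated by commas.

IQR = Q3 − Q1 = 486.00 − 210.00 = 276.00.
Lower fence = Q1 − 1.5·IQR = 210.00 − 414.00 = -204.00.
Upper fence = Q3 + 1.5·IQR = 486.00 + 414.00 = 900.00.
953 > 900.00 → outlier.
1044 > 900.00 → outlier.
1062 > 900.00 → outlier.
All remaining values lie within [-204.00, 900.00].

953, 1044, 1062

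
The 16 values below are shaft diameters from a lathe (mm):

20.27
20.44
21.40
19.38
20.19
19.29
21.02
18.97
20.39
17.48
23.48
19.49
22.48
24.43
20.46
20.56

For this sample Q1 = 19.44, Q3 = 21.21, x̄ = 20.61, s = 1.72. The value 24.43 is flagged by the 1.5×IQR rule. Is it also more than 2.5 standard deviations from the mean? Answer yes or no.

no

z = (24.43 − 20.61) / 1.72 = 2.22.
|z| = 2.22 ≤ 2.5.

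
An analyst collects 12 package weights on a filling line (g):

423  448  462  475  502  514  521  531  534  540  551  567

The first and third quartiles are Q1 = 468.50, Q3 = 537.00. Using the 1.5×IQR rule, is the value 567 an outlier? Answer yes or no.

no

IQR = Q3 − Q1 = 537.00 − 468.50 = 68.50.
Lower fence = Q1 − 1.5·IQR = 468.50 − 102.75 = 365.75.
Upper fence = Q3 + 1.5·IQR = 537.00 + 102.75 = 639.75.
567 lies within [365.75, 639.75].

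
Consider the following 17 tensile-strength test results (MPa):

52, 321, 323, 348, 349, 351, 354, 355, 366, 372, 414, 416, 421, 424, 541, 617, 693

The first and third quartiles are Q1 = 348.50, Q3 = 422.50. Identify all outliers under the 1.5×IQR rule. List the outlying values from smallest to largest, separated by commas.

IQR = Q3 − Q1 = 422.50 − 348.50 = 74.00.
Lower fence = Q1 − 1.5·IQR = 348.50 − 111.00 = 237.50.
Upper fence = Q3 + 1.5·IQR = 422.50 + 111.00 = 533.50.
52 < 237.50 → outlier.
541 > 533.50 → outlier.
617 > 533.50 → outlier.
693 > 533.50 → outlier.
All remaining values lie within [237.50, 533.50].

52, 541, 617, 693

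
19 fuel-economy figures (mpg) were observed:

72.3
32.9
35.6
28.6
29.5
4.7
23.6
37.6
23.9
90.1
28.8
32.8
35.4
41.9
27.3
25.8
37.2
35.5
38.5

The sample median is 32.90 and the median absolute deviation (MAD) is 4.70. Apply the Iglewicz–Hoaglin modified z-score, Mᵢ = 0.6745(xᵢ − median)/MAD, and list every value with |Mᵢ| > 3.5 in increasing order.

|Mᵢ| > 3.5 ⇔ |xᵢ − 32.90| > 3.5·4.70/0.6745 = 24.39.
So outliers lie outside [8.51, 57.29].
4.7: M = -4.05 → outlier.
72.3: M = 5.65 → outlier.
90.1: M = 8.21 → outlier.

4.7, 72.3, 90.1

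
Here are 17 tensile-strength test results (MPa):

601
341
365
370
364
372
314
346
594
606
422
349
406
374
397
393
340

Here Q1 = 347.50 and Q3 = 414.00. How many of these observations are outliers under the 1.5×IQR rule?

IQR = 66.50; fences at 347.50 − 99.75 = 247.75 and 414.00 + 99.75 = 513.75.
Outside the cutoffs: 594, 601, 606.

3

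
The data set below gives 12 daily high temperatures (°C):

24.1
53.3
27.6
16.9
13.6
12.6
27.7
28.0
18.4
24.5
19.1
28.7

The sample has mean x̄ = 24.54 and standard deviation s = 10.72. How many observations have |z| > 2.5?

1

Cutoffs: x̄ ± 2.5s = [-2.26, 51.34].
Outside the cutoffs: 53.3.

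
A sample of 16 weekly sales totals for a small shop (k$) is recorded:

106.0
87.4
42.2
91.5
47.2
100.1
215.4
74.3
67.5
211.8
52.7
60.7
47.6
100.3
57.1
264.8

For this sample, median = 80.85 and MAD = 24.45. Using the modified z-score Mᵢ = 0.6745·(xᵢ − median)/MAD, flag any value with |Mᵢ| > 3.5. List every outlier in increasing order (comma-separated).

211.8, 215.4, 264.8

|Mᵢ| > 3.5 ⇔ |xᵢ − 80.85| > 3.5·24.45/0.6745 = 126.87.
So outliers lie outside [-46.02, 207.72].
211.8: M = 3.61 → outlier.
215.4: M = 3.71 → outlier.
264.8: M = 5.07 → outlier.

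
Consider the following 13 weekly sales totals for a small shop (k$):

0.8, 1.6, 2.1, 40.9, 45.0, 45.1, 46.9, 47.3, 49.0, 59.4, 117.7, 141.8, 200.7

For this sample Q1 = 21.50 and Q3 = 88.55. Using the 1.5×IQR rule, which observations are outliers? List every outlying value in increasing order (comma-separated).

IQR = Q3 − Q1 = 88.55 − 21.50 = 67.05.
Lower fence = Q1 − 1.5·IQR = 21.50 − 100.575 = -79.075.
Upper fence = Q3 + 1.5·IQR = 88.55 + 100.575 = 189.125.
200.7 > 189.125 → outlier.
All remaining values lie within [-79.075, 189.125].

200.7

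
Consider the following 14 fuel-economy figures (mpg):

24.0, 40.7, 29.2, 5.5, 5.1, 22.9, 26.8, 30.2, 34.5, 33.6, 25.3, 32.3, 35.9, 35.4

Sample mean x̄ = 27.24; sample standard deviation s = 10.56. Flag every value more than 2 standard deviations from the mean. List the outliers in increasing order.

Cutoffs at x̄ ± 2s: 27.24 ± 2·10.56 = [6.12, 48.36].
5.1: z = -2.10, |z| > 2 → outlier.
5.5: z = -2.06, |z| > 2 → outlier.
Every other value lies within [6.12, 48.36].

5.1, 5.5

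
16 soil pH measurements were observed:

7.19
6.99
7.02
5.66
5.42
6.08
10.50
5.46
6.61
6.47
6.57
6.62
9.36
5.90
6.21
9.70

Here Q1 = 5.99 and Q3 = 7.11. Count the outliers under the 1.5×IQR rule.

IQR = 1.12; fences at 5.99 − 1.68 = 4.31 and 7.11 + 1.68 = 8.79.
Outside the cutoffs: 9.36, 9.70, 10.50.

3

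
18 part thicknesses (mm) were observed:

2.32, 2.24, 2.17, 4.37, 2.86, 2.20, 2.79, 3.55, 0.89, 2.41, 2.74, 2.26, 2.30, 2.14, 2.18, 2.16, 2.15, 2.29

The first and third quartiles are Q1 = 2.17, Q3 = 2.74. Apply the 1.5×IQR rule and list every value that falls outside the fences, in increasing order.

0.89, 4.37

IQR = Q3 − Q1 = 2.74 − 2.17 = 0.57.
Lower fence = Q1 − 1.5·IQR = 2.17 − 0.855 = 1.315.
Upper fence = Q3 + 1.5·IQR = 2.74 + 0.855 = 3.595.
0.89 < 1.315 → outlier.
4.37 > 3.595 → outlier.
All remaining values lie within [1.315, 3.595].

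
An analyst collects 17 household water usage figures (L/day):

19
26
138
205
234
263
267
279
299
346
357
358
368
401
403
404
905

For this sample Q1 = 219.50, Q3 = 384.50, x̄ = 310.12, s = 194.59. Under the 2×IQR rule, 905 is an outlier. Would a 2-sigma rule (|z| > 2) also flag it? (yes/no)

yes

z = (905 − 310.12) / 194.59 = 3.06.
|z| = 3.06 > 2.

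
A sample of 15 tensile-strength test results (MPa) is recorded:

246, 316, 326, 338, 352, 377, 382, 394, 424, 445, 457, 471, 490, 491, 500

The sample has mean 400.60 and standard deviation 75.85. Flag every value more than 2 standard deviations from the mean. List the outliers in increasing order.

246

Cutoffs at x̄ ± 2s: 400.60 ± 2·75.85 = [248.90, 552.30].
246: z = -2.04, |z| > 2 → outlier.
Every other value lies within [248.90, 552.30].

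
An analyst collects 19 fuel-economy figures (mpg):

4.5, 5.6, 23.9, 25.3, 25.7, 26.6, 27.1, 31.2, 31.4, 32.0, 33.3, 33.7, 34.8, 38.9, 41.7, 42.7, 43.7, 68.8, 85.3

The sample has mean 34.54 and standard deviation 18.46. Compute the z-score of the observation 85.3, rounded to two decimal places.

2.75

z = (85.3 − 34.54) / 18.46 = 2.75.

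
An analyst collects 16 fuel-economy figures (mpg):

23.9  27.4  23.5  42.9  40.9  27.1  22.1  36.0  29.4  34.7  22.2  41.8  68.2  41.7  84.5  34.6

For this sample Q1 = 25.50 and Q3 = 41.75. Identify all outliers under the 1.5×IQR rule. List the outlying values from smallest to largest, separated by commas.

68.2, 84.5

IQR = Q3 − Q1 = 41.75 − 25.50 = 16.25.
Lower fence = Q1 − 1.5·IQR = 25.50 − 24.375 = 1.125.
Upper fence = Q3 + 1.5·IQR = 41.75 + 24.375 = 66.125.
68.2 > 66.125 → outlier.
84.5 > 66.125 → outlier.
All remaining values lie within [1.125, 66.125].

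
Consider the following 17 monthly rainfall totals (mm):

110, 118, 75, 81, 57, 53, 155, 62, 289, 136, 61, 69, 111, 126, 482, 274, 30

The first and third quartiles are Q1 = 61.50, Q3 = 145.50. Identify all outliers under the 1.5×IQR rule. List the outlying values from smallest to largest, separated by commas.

IQR = Q3 − Q1 = 145.50 − 61.50 = 84.00.
Lower fence = Q1 − 1.5·IQR = 61.50 − 126.00 = -64.50.
Upper fence = Q3 + 1.5·IQR = 145.50 + 126.00 = 271.50.
274 > 271.50 → outlier.
289 > 271.50 → outlier.
482 > 271.50 → outlier.
All remaining values lie within [-64.50, 271.50].

274, 289, 482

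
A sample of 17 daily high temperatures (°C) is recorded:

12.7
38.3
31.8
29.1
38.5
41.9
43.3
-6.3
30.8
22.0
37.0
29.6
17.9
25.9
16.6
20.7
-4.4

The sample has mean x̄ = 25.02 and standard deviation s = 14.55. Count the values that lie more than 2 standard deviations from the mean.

Cutoffs: x̄ ± 2s = [-4.08, 54.12].
Outside the cutoffs: -6.3, -4.4.

2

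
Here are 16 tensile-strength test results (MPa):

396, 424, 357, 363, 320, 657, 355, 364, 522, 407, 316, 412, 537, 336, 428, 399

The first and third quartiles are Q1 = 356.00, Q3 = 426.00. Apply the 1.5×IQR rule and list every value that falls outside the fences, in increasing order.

IQR = Q3 − Q1 = 426.00 − 356.00 = 70.00.
Lower fence = Q1 − 1.5·IQR = 356.00 − 105.00 = 251.00.
Upper fence = Q3 + 1.5·IQR = 426.00 + 105.00 = 531.00.
537 > 531.00 → outlier.
657 > 531.00 → outlier.
All remaining values lie within [251.00, 531.00].

537, 657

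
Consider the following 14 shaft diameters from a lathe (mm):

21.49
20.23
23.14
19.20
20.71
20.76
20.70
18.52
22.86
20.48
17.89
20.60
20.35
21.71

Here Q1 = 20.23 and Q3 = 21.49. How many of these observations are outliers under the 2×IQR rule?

IQR = 1.26; fences at 20.23 − 2.52 = 17.71 and 21.49 + 2.52 = 24.01.
Every value lies within the cutoffs.

0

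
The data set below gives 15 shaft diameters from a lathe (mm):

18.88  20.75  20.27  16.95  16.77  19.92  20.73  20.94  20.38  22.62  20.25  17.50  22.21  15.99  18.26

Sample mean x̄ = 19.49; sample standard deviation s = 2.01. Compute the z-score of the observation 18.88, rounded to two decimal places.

-0.30

z = (18.88 − 19.49) / 2.01 = -0.30.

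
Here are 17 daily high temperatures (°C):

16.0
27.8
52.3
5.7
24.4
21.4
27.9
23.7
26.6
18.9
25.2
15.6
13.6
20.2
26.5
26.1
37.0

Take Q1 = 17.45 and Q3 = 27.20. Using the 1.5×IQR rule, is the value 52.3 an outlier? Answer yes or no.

yes

IQR = Q3 − Q1 = 27.20 − 17.45 = 9.75.
Lower fence = Q1 − 1.5·IQR = 17.45 − 14.625 = 2.825.
Upper fence = Q3 + 1.5·IQR = 27.20 + 14.625 = 41.825.
52.3 lies above the upper fence.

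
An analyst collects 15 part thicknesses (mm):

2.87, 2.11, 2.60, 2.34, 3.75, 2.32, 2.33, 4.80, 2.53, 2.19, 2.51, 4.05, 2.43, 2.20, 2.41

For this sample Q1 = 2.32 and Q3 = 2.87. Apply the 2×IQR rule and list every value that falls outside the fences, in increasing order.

IQR = Q3 − Q1 = 2.87 − 2.32 = 0.55.
Lower fence = Q1 − 2·IQR = 2.32 − 1.10 = 1.22.
Upper fence = Q3 + 2·IQR = 2.87 + 1.10 = 3.97.
4.05 > 3.97 → outlier.
4.80 > 3.97 → outlier.
All remaining values lie within [1.22, 3.97].

4.05, 4.80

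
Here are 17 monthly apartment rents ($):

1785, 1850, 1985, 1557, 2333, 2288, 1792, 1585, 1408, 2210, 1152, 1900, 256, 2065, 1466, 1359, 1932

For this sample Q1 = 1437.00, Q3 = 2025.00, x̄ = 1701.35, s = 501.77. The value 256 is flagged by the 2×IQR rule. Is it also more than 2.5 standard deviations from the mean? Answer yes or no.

yes

z = (256 − 1701.35) / 501.77 = -2.88.
|z| = 2.88 > 2.5.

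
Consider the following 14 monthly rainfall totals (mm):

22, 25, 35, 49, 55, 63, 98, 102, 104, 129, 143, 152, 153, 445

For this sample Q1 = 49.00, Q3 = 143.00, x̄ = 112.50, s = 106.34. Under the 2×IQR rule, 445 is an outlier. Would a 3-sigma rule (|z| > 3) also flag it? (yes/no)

yes

z = (445 − 112.50) / 106.34 = 3.13.
|z| = 3.13 > 3.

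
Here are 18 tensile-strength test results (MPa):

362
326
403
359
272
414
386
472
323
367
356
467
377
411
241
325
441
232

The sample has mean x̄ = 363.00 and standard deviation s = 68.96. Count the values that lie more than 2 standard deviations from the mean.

0

Cutoffs: x̄ ± 2s = [225.08, 500.92].
Every value lies within the cutoffs.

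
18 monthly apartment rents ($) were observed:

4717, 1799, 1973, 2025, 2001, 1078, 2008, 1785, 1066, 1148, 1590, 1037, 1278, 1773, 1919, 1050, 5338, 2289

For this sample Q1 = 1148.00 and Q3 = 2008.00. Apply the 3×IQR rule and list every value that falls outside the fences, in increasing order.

IQR = Q3 − Q1 = 2008.00 − 1148.00 = 860.00.
Lower fence = Q1 − 3·IQR = 1148.00 − 2580.00 = -1432.00.
Upper fence = Q3 + 3·IQR = 2008.00 + 2580.00 = 4588.00.
4717 > 4588.00 → outlier.
5338 > 4588.00 → outlier.
All remaining values lie within [-1432.00, 4588.00].

4717, 5338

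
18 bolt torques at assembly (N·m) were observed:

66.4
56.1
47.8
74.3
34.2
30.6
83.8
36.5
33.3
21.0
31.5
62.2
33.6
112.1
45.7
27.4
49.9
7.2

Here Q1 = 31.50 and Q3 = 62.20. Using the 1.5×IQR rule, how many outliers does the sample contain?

IQR = 30.70; fences at 31.50 − 46.05 = -14.55 and 62.20 + 46.05 = 108.25.
Outside the cutoffs: 112.1.

1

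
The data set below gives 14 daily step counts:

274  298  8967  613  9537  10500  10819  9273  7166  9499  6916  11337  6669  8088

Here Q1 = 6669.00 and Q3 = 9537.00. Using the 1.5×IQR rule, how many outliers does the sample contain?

IQR = 2868.00; fences at 6669.00 − 4302.00 = 2367.00 and 9537.00 + 4302.00 = 13839.00.
Outside the cutoffs: 274, 298, 613.

3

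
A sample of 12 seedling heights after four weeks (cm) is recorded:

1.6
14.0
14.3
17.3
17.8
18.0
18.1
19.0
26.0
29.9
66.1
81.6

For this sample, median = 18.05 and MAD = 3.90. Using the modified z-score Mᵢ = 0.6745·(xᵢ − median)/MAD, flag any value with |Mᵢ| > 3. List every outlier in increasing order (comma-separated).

66.1, 81.6

|Mᵢ| > 3 ⇔ |xᵢ − 18.05| > 3·3.90/0.6745 = 17.35.
So outliers lie outside [0.70, 35.40].
66.1: M = 8.31 → outlier.
81.6: M = 10.99 → outlier.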